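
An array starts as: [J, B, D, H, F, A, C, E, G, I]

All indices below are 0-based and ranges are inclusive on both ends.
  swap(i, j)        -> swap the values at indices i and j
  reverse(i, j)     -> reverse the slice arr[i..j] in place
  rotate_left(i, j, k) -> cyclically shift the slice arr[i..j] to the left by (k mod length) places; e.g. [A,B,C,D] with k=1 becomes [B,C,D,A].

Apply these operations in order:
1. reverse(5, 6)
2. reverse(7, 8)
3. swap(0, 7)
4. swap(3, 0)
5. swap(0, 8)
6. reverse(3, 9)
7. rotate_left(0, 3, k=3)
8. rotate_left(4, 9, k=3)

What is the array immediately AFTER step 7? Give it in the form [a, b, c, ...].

Answer: [I, E, B, D, H, J, A, C, F, G]

Derivation:
After 1 (reverse(5, 6)): [J, B, D, H, F, C, A, E, G, I]
After 2 (reverse(7, 8)): [J, B, D, H, F, C, A, G, E, I]
After 3 (swap(0, 7)): [G, B, D, H, F, C, A, J, E, I]
After 4 (swap(3, 0)): [H, B, D, G, F, C, A, J, E, I]
After 5 (swap(0, 8)): [E, B, D, G, F, C, A, J, H, I]
After 6 (reverse(3, 9)): [E, B, D, I, H, J, A, C, F, G]
After 7 (rotate_left(0, 3, k=3)): [I, E, B, D, H, J, A, C, F, G]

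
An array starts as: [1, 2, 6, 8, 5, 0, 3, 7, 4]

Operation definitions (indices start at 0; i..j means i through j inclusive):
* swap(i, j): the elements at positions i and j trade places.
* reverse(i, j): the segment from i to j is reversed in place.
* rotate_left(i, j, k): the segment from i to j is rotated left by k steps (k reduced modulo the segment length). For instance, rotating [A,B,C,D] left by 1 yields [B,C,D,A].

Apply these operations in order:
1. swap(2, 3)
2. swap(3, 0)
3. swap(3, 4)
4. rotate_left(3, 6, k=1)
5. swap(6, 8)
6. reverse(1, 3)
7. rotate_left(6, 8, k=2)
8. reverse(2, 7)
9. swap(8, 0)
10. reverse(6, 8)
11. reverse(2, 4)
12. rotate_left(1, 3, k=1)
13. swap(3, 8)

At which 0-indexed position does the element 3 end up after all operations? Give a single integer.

After 1 (swap(2, 3)): [1, 2, 8, 6, 5, 0, 3, 7, 4]
After 2 (swap(3, 0)): [6, 2, 8, 1, 5, 0, 3, 7, 4]
After 3 (swap(3, 4)): [6, 2, 8, 5, 1, 0, 3, 7, 4]
After 4 (rotate_left(3, 6, k=1)): [6, 2, 8, 1, 0, 3, 5, 7, 4]
After 5 (swap(6, 8)): [6, 2, 8, 1, 0, 3, 4, 7, 5]
After 6 (reverse(1, 3)): [6, 1, 8, 2, 0, 3, 4, 7, 5]
After 7 (rotate_left(6, 8, k=2)): [6, 1, 8, 2, 0, 3, 5, 4, 7]
After 8 (reverse(2, 7)): [6, 1, 4, 5, 3, 0, 2, 8, 7]
After 9 (swap(8, 0)): [7, 1, 4, 5, 3, 0, 2, 8, 6]
After 10 (reverse(6, 8)): [7, 1, 4, 5, 3, 0, 6, 8, 2]
After 11 (reverse(2, 4)): [7, 1, 3, 5, 4, 0, 6, 8, 2]
After 12 (rotate_left(1, 3, k=1)): [7, 3, 5, 1, 4, 0, 6, 8, 2]
After 13 (swap(3, 8)): [7, 3, 5, 2, 4, 0, 6, 8, 1]

Answer: 1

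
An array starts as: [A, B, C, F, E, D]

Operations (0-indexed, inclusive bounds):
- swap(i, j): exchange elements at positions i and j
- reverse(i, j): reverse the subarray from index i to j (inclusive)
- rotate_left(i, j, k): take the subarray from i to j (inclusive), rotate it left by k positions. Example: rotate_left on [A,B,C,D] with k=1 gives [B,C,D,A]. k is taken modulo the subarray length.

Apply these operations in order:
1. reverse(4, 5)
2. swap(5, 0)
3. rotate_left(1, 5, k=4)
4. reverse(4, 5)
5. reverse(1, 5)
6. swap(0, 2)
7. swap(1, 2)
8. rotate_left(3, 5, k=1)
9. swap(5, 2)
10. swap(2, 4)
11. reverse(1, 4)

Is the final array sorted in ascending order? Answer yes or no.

After 1 (reverse(4, 5)): [A, B, C, F, D, E]
After 2 (swap(5, 0)): [E, B, C, F, D, A]
After 3 (rotate_left(1, 5, k=4)): [E, A, B, C, F, D]
After 4 (reverse(4, 5)): [E, A, B, C, D, F]
After 5 (reverse(1, 5)): [E, F, D, C, B, A]
After 6 (swap(0, 2)): [D, F, E, C, B, A]
After 7 (swap(1, 2)): [D, E, F, C, B, A]
After 8 (rotate_left(3, 5, k=1)): [D, E, F, B, A, C]
After 9 (swap(5, 2)): [D, E, C, B, A, F]
After 10 (swap(2, 4)): [D, E, A, B, C, F]
After 11 (reverse(1, 4)): [D, C, B, A, E, F]

Answer: no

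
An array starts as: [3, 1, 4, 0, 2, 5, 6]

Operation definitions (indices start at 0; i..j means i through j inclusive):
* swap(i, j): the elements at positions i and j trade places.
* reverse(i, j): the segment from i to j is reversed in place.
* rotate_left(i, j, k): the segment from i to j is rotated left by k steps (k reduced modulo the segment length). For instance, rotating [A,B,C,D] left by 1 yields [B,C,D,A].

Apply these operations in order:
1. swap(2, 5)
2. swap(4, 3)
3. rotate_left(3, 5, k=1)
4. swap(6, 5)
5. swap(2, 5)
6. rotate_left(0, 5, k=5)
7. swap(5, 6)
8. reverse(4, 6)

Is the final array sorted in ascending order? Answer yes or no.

After 1 (swap(2, 5)): [3, 1, 5, 0, 2, 4, 6]
After 2 (swap(4, 3)): [3, 1, 5, 2, 0, 4, 6]
After 3 (rotate_left(3, 5, k=1)): [3, 1, 5, 0, 4, 2, 6]
After 4 (swap(6, 5)): [3, 1, 5, 0, 4, 6, 2]
After 5 (swap(2, 5)): [3, 1, 6, 0, 4, 5, 2]
After 6 (rotate_left(0, 5, k=5)): [5, 3, 1, 6, 0, 4, 2]
After 7 (swap(5, 6)): [5, 3, 1, 6, 0, 2, 4]
After 8 (reverse(4, 6)): [5, 3, 1, 6, 4, 2, 0]

Answer: no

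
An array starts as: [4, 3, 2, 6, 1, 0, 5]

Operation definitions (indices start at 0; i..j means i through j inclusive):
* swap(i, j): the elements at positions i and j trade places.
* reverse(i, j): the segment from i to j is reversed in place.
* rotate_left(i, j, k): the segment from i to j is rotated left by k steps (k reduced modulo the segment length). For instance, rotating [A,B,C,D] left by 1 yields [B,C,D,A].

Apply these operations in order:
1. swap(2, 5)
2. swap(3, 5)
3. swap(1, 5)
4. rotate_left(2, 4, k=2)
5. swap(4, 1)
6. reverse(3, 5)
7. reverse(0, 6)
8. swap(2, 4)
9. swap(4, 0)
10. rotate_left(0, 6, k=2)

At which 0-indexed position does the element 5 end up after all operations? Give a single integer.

After 1 (swap(2, 5)): [4, 3, 0, 6, 1, 2, 5]
After 2 (swap(3, 5)): [4, 3, 0, 2, 1, 6, 5]
After 3 (swap(1, 5)): [4, 6, 0, 2, 1, 3, 5]
After 4 (rotate_left(2, 4, k=2)): [4, 6, 1, 0, 2, 3, 5]
After 5 (swap(4, 1)): [4, 2, 1, 0, 6, 3, 5]
After 6 (reverse(3, 5)): [4, 2, 1, 3, 6, 0, 5]
After 7 (reverse(0, 6)): [5, 0, 6, 3, 1, 2, 4]
After 8 (swap(2, 4)): [5, 0, 1, 3, 6, 2, 4]
After 9 (swap(4, 0)): [6, 0, 1, 3, 5, 2, 4]
After 10 (rotate_left(0, 6, k=2)): [1, 3, 5, 2, 4, 6, 0]

Answer: 2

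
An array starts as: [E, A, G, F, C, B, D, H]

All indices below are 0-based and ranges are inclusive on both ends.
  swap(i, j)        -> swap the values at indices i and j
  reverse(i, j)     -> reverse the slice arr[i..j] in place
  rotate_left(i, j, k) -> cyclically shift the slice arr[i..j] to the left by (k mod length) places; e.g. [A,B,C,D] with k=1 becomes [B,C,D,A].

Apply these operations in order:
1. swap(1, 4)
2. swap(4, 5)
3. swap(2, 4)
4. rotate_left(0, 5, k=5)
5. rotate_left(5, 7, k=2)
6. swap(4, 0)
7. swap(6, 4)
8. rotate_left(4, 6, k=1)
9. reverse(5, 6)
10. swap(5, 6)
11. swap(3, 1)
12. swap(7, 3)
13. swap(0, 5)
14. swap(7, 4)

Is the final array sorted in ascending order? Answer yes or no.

Answer: yes

Derivation:
After 1 (swap(1, 4)): [E, C, G, F, A, B, D, H]
After 2 (swap(4, 5)): [E, C, G, F, B, A, D, H]
After 3 (swap(2, 4)): [E, C, B, F, G, A, D, H]
After 4 (rotate_left(0, 5, k=5)): [A, E, C, B, F, G, D, H]
After 5 (rotate_left(5, 7, k=2)): [A, E, C, B, F, H, G, D]
After 6 (swap(4, 0)): [F, E, C, B, A, H, G, D]
After 7 (swap(6, 4)): [F, E, C, B, G, H, A, D]
After 8 (rotate_left(4, 6, k=1)): [F, E, C, B, H, A, G, D]
After 9 (reverse(5, 6)): [F, E, C, B, H, G, A, D]
After 10 (swap(5, 6)): [F, E, C, B, H, A, G, D]
After 11 (swap(3, 1)): [F, B, C, E, H, A, G, D]
After 12 (swap(7, 3)): [F, B, C, D, H, A, G, E]
After 13 (swap(0, 5)): [A, B, C, D, H, F, G, E]
After 14 (swap(7, 4)): [A, B, C, D, E, F, G, H]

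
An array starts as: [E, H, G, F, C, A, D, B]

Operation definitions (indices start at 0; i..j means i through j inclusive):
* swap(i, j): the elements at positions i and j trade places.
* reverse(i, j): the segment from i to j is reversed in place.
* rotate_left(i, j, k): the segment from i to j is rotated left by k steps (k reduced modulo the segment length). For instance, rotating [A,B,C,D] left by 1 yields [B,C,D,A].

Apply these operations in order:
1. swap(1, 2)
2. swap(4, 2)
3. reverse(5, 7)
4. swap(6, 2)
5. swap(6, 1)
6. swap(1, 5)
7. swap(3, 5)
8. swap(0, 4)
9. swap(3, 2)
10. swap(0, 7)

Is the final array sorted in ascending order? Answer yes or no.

Answer: yes

Derivation:
After 1 (swap(1, 2)): [E, G, H, F, C, A, D, B]
After 2 (swap(4, 2)): [E, G, C, F, H, A, D, B]
After 3 (reverse(5, 7)): [E, G, C, F, H, B, D, A]
After 4 (swap(6, 2)): [E, G, D, F, H, B, C, A]
After 5 (swap(6, 1)): [E, C, D, F, H, B, G, A]
After 6 (swap(1, 5)): [E, B, D, F, H, C, G, A]
After 7 (swap(3, 5)): [E, B, D, C, H, F, G, A]
After 8 (swap(0, 4)): [H, B, D, C, E, F, G, A]
After 9 (swap(3, 2)): [H, B, C, D, E, F, G, A]
After 10 (swap(0, 7)): [A, B, C, D, E, F, G, H]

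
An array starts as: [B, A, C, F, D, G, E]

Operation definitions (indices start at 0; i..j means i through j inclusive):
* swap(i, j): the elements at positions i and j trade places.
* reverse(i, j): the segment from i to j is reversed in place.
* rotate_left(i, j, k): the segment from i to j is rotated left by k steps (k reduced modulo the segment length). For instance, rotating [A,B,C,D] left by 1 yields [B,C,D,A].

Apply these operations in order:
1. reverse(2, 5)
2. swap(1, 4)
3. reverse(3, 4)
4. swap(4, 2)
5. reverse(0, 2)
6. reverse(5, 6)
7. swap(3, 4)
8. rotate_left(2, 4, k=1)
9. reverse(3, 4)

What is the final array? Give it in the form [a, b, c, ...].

Answer: [D, F, G, B, A, E, C]

Derivation:
After 1 (reverse(2, 5)): [B, A, G, D, F, C, E]
After 2 (swap(1, 4)): [B, F, G, D, A, C, E]
After 3 (reverse(3, 4)): [B, F, G, A, D, C, E]
After 4 (swap(4, 2)): [B, F, D, A, G, C, E]
After 5 (reverse(0, 2)): [D, F, B, A, G, C, E]
After 6 (reverse(5, 6)): [D, F, B, A, G, E, C]
After 7 (swap(3, 4)): [D, F, B, G, A, E, C]
After 8 (rotate_left(2, 4, k=1)): [D, F, G, A, B, E, C]
After 9 (reverse(3, 4)): [D, F, G, B, A, E, C]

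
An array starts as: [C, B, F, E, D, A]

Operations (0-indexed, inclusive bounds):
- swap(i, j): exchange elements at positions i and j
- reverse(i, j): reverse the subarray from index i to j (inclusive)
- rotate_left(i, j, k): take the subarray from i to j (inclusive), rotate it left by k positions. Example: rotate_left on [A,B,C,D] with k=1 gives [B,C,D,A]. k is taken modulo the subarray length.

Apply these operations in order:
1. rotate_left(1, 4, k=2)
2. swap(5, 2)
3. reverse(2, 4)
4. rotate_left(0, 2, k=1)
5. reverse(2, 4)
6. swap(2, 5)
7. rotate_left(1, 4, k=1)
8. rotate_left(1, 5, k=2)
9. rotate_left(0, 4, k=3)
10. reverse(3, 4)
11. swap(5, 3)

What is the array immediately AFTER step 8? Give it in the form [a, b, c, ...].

After 1 (rotate_left(1, 4, k=2)): [C, E, D, B, F, A]
After 2 (swap(5, 2)): [C, E, A, B, F, D]
After 3 (reverse(2, 4)): [C, E, F, B, A, D]
After 4 (rotate_left(0, 2, k=1)): [E, F, C, B, A, D]
After 5 (reverse(2, 4)): [E, F, A, B, C, D]
After 6 (swap(2, 5)): [E, F, D, B, C, A]
After 7 (rotate_left(1, 4, k=1)): [E, D, B, C, F, A]
After 8 (rotate_left(1, 5, k=2)): [E, C, F, A, D, B]

Answer: [E, C, F, A, D, B]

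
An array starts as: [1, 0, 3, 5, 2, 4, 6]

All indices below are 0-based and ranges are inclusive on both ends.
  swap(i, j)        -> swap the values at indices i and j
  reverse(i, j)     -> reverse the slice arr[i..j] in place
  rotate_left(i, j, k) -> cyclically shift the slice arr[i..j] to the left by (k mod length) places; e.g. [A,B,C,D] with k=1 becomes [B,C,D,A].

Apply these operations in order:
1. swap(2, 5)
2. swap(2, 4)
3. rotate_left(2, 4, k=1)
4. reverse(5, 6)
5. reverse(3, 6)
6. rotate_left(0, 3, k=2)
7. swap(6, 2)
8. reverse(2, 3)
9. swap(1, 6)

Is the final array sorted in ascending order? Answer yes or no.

Answer: no

Derivation:
After 1 (swap(2, 5)): [1, 0, 4, 5, 2, 3, 6]
After 2 (swap(2, 4)): [1, 0, 2, 5, 4, 3, 6]
After 3 (rotate_left(2, 4, k=1)): [1, 0, 5, 4, 2, 3, 6]
After 4 (reverse(5, 6)): [1, 0, 5, 4, 2, 6, 3]
After 5 (reverse(3, 6)): [1, 0, 5, 3, 6, 2, 4]
After 6 (rotate_left(0, 3, k=2)): [5, 3, 1, 0, 6, 2, 4]
After 7 (swap(6, 2)): [5, 3, 4, 0, 6, 2, 1]
After 8 (reverse(2, 3)): [5, 3, 0, 4, 6, 2, 1]
After 9 (swap(1, 6)): [5, 1, 0, 4, 6, 2, 3]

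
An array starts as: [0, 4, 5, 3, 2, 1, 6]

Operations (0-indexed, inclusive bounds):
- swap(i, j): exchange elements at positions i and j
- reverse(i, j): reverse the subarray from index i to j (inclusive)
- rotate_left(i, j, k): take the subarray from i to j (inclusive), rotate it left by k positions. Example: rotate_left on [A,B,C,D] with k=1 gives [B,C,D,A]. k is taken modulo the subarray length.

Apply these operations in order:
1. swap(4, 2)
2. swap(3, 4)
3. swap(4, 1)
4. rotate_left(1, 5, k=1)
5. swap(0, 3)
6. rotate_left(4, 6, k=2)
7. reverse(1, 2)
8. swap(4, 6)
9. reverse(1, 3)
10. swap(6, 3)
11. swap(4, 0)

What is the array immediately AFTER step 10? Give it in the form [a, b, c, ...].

Answer: [4, 0, 2, 6, 3, 1, 5]

Derivation:
After 1 (swap(4, 2)): [0, 4, 2, 3, 5, 1, 6]
After 2 (swap(3, 4)): [0, 4, 2, 5, 3, 1, 6]
After 3 (swap(4, 1)): [0, 3, 2, 5, 4, 1, 6]
After 4 (rotate_left(1, 5, k=1)): [0, 2, 5, 4, 1, 3, 6]
After 5 (swap(0, 3)): [4, 2, 5, 0, 1, 3, 6]
After 6 (rotate_left(4, 6, k=2)): [4, 2, 5, 0, 6, 1, 3]
After 7 (reverse(1, 2)): [4, 5, 2, 0, 6, 1, 3]
After 8 (swap(4, 6)): [4, 5, 2, 0, 3, 1, 6]
After 9 (reverse(1, 3)): [4, 0, 2, 5, 3, 1, 6]
After 10 (swap(6, 3)): [4, 0, 2, 6, 3, 1, 5]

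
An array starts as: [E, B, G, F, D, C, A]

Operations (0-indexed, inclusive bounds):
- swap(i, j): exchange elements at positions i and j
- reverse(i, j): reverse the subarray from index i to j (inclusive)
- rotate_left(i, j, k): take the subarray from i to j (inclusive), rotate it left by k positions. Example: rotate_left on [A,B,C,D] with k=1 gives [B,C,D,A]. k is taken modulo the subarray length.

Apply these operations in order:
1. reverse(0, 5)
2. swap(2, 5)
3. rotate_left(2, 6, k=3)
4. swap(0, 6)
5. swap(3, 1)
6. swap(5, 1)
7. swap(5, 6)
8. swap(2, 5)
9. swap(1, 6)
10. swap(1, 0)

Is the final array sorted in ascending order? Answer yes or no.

After 1 (reverse(0, 5)): [C, D, F, G, B, E, A]
After 2 (swap(2, 5)): [C, D, E, G, B, F, A]
After 3 (rotate_left(2, 6, k=3)): [C, D, F, A, E, G, B]
After 4 (swap(0, 6)): [B, D, F, A, E, G, C]
After 5 (swap(3, 1)): [B, A, F, D, E, G, C]
After 6 (swap(5, 1)): [B, G, F, D, E, A, C]
After 7 (swap(5, 6)): [B, G, F, D, E, C, A]
After 8 (swap(2, 5)): [B, G, C, D, E, F, A]
After 9 (swap(1, 6)): [B, A, C, D, E, F, G]
After 10 (swap(1, 0)): [A, B, C, D, E, F, G]

Answer: yes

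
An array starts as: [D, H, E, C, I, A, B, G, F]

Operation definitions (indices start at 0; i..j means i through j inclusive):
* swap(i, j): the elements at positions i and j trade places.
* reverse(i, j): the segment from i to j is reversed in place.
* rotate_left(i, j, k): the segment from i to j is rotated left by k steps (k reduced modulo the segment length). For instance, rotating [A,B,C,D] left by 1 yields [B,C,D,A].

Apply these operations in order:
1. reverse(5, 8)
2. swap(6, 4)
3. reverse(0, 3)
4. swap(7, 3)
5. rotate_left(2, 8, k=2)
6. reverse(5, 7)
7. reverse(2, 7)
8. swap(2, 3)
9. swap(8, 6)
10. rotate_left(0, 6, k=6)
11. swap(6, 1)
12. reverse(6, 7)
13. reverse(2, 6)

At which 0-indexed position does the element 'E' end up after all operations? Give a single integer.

After 1 (reverse(5, 8)): [D, H, E, C, I, F, G, B, A]
After 2 (swap(6, 4)): [D, H, E, C, G, F, I, B, A]
After 3 (reverse(0, 3)): [C, E, H, D, G, F, I, B, A]
After 4 (swap(7, 3)): [C, E, H, B, G, F, I, D, A]
After 5 (rotate_left(2, 8, k=2)): [C, E, G, F, I, D, A, H, B]
After 6 (reverse(5, 7)): [C, E, G, F, I, H, A, D, B]
After 7 (reverse(2, 7)): [C, E, D, A, H, I, F, G, B]
After 8 (swap(2, 3)): [C, E, A, D, H, I, F, G, B]
After 9 (swap(8, 6)): [C, E, A, D, H, I, B, G, F]
After 10 (rotate_left(0, 6, k=6)): [B, C, E, A, D, H, I, G, F]
After 11 (swap(6, 1)): [B, I, E, A, D, H, C, G, F]
After 12 (reverse(6, 7)): [B, I, E, A, D, H, G, C, F]
After 13 (reverse(2, 6)): [B, I, G, H, D, A, E, C, F]

Answer: 6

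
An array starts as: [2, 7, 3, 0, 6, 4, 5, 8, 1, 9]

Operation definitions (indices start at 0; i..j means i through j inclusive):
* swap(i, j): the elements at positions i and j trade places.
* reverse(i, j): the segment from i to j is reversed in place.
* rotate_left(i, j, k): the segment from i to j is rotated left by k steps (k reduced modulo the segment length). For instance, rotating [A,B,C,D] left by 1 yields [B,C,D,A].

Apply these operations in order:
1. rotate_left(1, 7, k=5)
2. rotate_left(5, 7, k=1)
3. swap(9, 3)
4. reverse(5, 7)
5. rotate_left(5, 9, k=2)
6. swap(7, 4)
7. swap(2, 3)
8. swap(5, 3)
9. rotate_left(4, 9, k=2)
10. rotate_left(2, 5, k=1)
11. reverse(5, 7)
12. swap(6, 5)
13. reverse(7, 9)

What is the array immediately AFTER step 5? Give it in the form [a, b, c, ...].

Answer: [2, 5, 8, 9, 3, 6, 1, 7, 0, 4]

Derivation:
After 1 (rotate_left(1, 7, k=5)): [2, 5, 8, 7, 3, 0, 6, 4, 1, 9]
After 2 (rotate_left(5, 7, k=1)): [2, 5, 8, 7, 3, 6, 4, 0, 1, 9]
After 3 (swap(9, 3)): [2, 5, 8, 9, 3, 6, 4, 0, 1, 7]
After 4 (reverse(5, 7)): [2, 5, 8, 9, 3, 0, 4, 6, 1, 7]
After 5 (rotate_left(5, 9, k=2)): [2, 5, 8, 9, 3, 6, 1, 7, 0, 4]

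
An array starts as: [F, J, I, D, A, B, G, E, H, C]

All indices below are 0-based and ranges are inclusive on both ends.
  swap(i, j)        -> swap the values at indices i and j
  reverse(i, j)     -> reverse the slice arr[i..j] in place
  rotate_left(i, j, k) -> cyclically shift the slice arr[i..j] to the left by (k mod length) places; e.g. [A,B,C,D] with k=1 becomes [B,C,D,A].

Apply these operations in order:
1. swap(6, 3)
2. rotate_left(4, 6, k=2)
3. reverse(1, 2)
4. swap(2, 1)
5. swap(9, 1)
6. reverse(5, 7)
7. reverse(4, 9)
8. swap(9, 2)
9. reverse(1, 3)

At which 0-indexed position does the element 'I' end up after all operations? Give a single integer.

Answer: 9

Derivation:
After 1 (swap(6, 3)): [F, J, I, G, A, B, D, E, H, C]
After 2 (rotate_left(4, 6, k=2)): [F, J, I, G, D, A, B, E, H, C]
After 3 (reverse(1, 2)): [F, I, J, G, D, A, B, E, H, C]
After 4 (swap(2, 1)): [F, J, I, G, D, A, B, E, H, C]
After 5 (swap(9, 1)): [F, C, I, G, D, A, B, E, H, J]
After 6 (reverse(5, 7)): [F, C, I, G, D, E, B, A, H, J]
After 7 (reverse(4, 9)): [F, C, I, G, J, H, A, B, E, D]
After 8 (swap(9, 2)): [F, C, D, G, J, H, A, B, E, I]
After 9 (reverse(1, 3)): [F, G, D, C, J, H, A, B, E, I]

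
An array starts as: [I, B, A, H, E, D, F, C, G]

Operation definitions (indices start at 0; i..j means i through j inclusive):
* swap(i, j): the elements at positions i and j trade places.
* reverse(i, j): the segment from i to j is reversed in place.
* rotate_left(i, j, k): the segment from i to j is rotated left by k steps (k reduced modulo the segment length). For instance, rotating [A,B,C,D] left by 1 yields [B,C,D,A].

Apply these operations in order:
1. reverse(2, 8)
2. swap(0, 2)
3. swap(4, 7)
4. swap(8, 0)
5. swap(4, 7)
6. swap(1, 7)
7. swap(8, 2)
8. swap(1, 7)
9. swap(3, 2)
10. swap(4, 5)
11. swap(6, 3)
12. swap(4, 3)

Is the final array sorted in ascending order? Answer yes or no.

After 1 (reverse(2, 8)): [I, B, G, C, F, D, E, H, A]
After 2 (swap(0, 2)): [G, B, I, C, F, D, E, H, A]
After 3 (swap(4, 7)): [G, B, I, C, H, D, E, F, A]
After 4 (swap(8, 0)): [A, B, I, C, H, D, E, F, G]
After 5 (swap(4, 7)): [A, B, I, C, F, D, E, H, G]
After 6 (swap(1, 7)): [A, H, I, C, F, D, E, B, G]
After 7 (swap(8, 2)): [A, H, G, C, F, D, E, B, I]
After 8 (swap(1, 7)): [A, B, G, C, F, D, E, H, I]
After 9 (swap(3, 2)): [A, B, C, G, F, D, E, H, I]
After 10 (swap(4, 5)): [A, B, C, G, D, F, E, H, I]
After 11 (swap(6, 3)): [A, B, C, E, D, F, G, H, I]
After 12 (swap(4, 3)): [A, B, C, D, E, F, G, H, I]

Answer: yes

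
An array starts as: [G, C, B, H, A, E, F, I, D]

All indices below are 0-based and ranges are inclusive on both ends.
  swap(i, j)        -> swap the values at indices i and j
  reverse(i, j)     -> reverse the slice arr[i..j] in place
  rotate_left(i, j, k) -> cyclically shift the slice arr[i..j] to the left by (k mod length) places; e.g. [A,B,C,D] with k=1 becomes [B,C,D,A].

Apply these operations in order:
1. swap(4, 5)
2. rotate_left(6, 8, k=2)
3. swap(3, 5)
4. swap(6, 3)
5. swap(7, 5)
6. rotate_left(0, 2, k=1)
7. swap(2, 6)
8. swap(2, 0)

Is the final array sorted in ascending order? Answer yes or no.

Answer: yes

Derivation:
After 1 (swap(4, 5)): [G, C, B, H, E, A, F, I, D]
After 2 (rotate_left(6, 8, k=2)): [G, C, B, H, E, A, D, F, I]
After 3 (swap(3, 5)): [G, C, B, A, E, H, D, F, I]
After 4 (swap(6, 3)): [G, C, B, D, E, H, A, F, I]
After 5 (swap(7, 5)): [G, C, B, D, E, F, A, H, I]
After 6 (rotate_left(0, 2, k=1)): [C, B, G, D, E, F, A, H, I]
After 7 (swap(2, 6)): [C, B, A, D, E, F, G, H, I]
After 8 (swap(2, 0)): [A, B, C, D, E, F, G, H, I]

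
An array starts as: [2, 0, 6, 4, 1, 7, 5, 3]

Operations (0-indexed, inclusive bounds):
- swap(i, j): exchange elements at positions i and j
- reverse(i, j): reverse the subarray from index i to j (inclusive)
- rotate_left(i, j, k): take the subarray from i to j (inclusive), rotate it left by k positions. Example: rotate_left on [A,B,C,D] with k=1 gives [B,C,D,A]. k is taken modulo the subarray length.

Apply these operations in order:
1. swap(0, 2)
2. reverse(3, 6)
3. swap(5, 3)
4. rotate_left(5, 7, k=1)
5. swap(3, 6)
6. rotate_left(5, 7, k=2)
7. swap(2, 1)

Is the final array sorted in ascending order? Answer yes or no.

After 1 (swap(0, 2)): [6, 0, 2, 4, 1, 7, 5, 3]
After 2 (reverse(3, 6)): [6, 0, 2, 5, 7, 1, 4, 3]
After 3 (swap(5, 3)): [6, 0, 2, 1, 7, 5, 4, 3]
After 4 (rotate_left(5, 7, k=1)): [6, 0, 2, 1, 7, 4, 3, 5]
After 5 (swap(3, 6)): [6, 0, 2, 3, 7, 4, 1, 5]
After 6 (rotate_left(5, 7, k=2)): [6, 0, 2, 3, 7, 5, 4, 1]
After 7 (swap(2, 1)): [6, 2, 0, 3, 7, 5, 4, 1]

Answer: no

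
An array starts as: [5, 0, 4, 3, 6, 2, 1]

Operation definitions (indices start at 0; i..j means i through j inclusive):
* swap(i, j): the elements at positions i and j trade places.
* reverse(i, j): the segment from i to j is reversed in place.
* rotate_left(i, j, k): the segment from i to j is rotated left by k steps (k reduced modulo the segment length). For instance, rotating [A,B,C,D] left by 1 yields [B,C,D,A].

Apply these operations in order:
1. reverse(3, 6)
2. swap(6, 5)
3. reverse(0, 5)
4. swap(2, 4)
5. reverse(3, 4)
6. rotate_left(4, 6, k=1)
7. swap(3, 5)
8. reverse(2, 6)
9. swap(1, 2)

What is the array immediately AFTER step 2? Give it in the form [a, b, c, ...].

Answer: [5, 0, 4, 1, 2, 3, 6]

Derivation:
After 1 (reverse(3, 6)): [5, 0, 4, 1, 2, 6, 3]
After 2 (swap(6, 5)): [5, 0, 4, 1, 2, 3, 6]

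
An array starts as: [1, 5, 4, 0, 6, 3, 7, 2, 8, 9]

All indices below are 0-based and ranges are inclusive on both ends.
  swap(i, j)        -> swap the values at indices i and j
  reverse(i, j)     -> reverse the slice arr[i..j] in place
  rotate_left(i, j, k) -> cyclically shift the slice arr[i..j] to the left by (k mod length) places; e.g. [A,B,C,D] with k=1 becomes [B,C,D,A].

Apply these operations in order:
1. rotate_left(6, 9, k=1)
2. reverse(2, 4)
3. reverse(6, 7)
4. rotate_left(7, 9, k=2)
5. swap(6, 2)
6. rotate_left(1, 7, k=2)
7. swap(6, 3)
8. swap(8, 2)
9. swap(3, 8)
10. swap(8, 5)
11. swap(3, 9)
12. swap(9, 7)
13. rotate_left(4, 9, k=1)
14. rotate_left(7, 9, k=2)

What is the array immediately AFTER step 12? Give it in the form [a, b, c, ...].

Answer: [1, 0, 2, 9, 6, 5, 3, 4, 7, 8]

Derivation:
After 1 (rotate_left(6, 9, k=1)): [1, 5, 4, 0, 6, 3, 2, 8, 9, 7]
After 2 (reverse(2, 4)): [1, 5, 6, 0, 4, 3, 2, 8, 9, 7]
After 3 (reverse(6, 7)): [1, 5, 6, 0, 4, 3, 8, 2, 9, 7]
After 4 (rotate_left(7, 9, k=2)): [1, 5, 6, 0, 4, 3, 8, 7, 2, 9]
After 5 (swap(6, 2)): [1, 5, 8, 0, 4, 3, 6, 7, 2, 9]
After 6 (rotate_left(1, 7, k=2)): [1, 0, 4, 3, 6, 7, 5, 8, 2, 9]
After 7 (swap(6, 3)): [1, 0, 4, 5, 6, 7, 3, 8, 2, 9]
After 8 (swap(8, 2)): [1, 0, 2, 5, 6, 7, 3, 8, 4, 9]
After 9 (swap(3, 8)): [1, 0, 2, 4, 6, 7, 3, 8, 5, 9]
After 10 (swap(8, 5)): [1, 0, 2, 4, 6, 5, 3, 8, 7, 9]
After 11 (swap(3, 9)): [1, 0, 2, 9, 6, 5, 3, 8, 7, 4]
After 12 (swap(9, 7)): [1, 0, 2, 9, 6, 5, 3, 4, 7, 8]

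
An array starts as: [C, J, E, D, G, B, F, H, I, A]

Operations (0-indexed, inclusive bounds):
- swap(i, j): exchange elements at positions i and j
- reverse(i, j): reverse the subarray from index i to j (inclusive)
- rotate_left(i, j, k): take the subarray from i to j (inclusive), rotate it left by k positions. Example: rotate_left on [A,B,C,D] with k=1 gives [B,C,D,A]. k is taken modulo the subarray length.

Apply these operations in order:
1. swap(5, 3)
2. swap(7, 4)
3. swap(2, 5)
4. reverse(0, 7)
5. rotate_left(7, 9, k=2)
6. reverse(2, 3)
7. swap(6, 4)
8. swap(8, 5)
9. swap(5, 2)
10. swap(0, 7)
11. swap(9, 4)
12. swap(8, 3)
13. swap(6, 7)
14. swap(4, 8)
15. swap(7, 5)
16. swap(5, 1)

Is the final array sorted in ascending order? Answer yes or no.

After 1 (swap(5, 3)): [C, J, E, B, G, D, F, H, I, A]
After 2 (swap(7, 4)): [C, J, E, B, H, D, F, G, I, A]
After 3 (swap(2, 5)): [C, J, D, B, H, E, F, G, I, A]
After 4 (reverse(0, 7)): [G, F, E, H, B, D, J, C, I, A]
After 5 (rotate_left(7, 9, k=2)): [G, F, E, H, B, D, J, A, C, I]
After 6 (reverse(2, 3)): [G, F, H, E, B, D, J, A, C, I]
After 7 (swap(6, 4)): [G, F, H, E, J, D, B, A, C, I]
After 8 (swap(8, 5)): [G, F, H, E, J, C, B, A, D, I]
After 9 (swap(5, 2)): [G, F, C, E, J, H, B, A, D, I]
After 10 (swap(0, 7)): [A, F, C, E, J, H, B, G, D, I]
After 11 (swap(9, 4)): [A, F, C, E, I, H, B, G, D, J]
After 12 (swap(8, 3)): [A, F, C, D, I, H, B, G, E, J]
After 13 (swap(6, 7)): [A, F, C, D, I, H, G, B, E, J]
After 14 (swap(4, 8)): [A, F, C, D, E, H, G, B, I, J]
After 15 (swap(7, 5)): [A, F, C, D, E, B, G, H, I, J]
After 16 (swap(5, 1)): [A, B, C, D, E, F, G, H, I, J]

Answer: yes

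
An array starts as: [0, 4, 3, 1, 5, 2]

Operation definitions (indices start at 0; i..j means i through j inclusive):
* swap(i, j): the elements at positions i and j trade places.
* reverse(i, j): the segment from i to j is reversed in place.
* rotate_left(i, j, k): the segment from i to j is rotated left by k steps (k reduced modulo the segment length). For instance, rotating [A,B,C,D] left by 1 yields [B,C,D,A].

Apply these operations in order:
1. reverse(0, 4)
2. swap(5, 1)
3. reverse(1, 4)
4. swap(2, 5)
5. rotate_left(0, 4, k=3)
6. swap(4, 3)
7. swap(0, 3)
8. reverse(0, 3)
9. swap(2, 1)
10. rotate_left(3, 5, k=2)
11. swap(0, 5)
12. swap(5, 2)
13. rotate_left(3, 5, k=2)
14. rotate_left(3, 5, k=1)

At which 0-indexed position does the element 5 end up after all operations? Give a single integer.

After 1 (reverse(0, 4)): [5, 1, 3, 4, 0, 2]
After 2 (swap(5, 1)): [5, 2, 3, 4, 0, 1]
After 3 (reverse(1, 4)): [5, 0, 4, 3, 2, 1]
After 4 (swap(2, 5)): [5, 0, 1, 3, 2, 4]
After 5 (rotate_left(0, 4, k=3)): [3, 2, 5, 0, 1, 4]
After 6 (swap(4, 3)): [3, 2, 5, 1, 0, 4]
After 7 (swap(0, 3)): [1, 2, 5, 3, 0, 4]
After 8 (reverse(0, 3)): [3, 5, 2, 1, 0, 4]
After 9 (swap(2, 1)): [3, 2, 5, 1, 0, 4]
After 10 (rotate_left(3, 5, k=2)): [3, 2, 5, 4, 1, 0]
After 11 (swap(0, 5)): [0, 2, 5, 4, 1, 3]
After 12 (swap(5, 2)): [0, 2, 3, 4, 1, 5]
After 13 (rotate_left(3, 5, k=2)): [0, 2, 3, 5, 4, 1]
After 14 (rotate_left(3, 5, k=1)): [0, 2, 3, 4, 1, 5]

Answer: 5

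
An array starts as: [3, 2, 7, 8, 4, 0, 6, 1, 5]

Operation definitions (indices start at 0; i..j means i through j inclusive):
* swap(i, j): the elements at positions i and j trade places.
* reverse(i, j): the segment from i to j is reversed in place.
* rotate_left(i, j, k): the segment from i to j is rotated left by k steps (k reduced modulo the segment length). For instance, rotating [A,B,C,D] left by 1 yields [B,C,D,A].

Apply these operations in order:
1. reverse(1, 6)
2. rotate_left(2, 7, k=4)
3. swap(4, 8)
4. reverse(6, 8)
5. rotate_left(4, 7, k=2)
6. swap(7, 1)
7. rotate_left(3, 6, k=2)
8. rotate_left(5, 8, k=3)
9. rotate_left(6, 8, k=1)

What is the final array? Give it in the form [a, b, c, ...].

Answer: [3, 4, 2, 7, 5, 8, 0, 6, 1]

Derivation:
After 1 (reverse(1, 6)): [3, 6, 0, 4, 8, 7, 2, 1, 5]
After 2 (rotate_left(2, 7, k=4)): [3, 6, 2, 1, 0, 4, 8, 7, 5]
After 3 (swap(4, 8)): [3, 6, 2, 1, 5, 4, 8, 7, 0]
After 4 (reverse(6, 8)): [3, 6, 2, 1, 5, 4, 0, 7, 8]
After 5 (rotate_left(4, 7, k=2)): [3, 6, 2, 1, 0, 7, 5, 4, 8]
After 6 (swap(7, 1)): [3, 4, 2, 1, 0, 7, 5, 6, 8]
After 7 (rotate_left(3, 6, k=2)): [3, 4, 2, 7, 5, 1, 0, 6, 8]
After 8 (rotate_left(5, 8, k=3)): [3, 4, 2, 7, 5, 8, 1, 0, 6]
After 9 (rotate_left(6, 8, k=1)): [3, 4, 2, 7, 5, 8, 0, 6, 1]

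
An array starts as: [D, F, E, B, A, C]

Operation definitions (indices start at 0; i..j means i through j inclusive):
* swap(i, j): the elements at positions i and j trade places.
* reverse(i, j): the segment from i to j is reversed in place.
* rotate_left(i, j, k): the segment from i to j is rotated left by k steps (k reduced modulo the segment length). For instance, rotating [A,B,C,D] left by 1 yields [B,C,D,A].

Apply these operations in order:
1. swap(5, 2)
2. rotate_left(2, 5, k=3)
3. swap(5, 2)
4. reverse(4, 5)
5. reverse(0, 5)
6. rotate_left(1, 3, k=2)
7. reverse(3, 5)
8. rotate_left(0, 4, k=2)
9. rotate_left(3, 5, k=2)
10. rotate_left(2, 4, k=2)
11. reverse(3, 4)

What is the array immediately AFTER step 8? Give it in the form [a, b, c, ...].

Answer: [E, D, F, B, A, C]

Derivation:
After 1 (swap(5, 2)): [D, F, C, B, A, E]
After 2 (rotate_left(2, 5, k=3)): [D, F, E, C, B, A]
After 3 (swap(5, 2)): [D, F, A, C, B, E]
After 4 (reverse(4, 5)): [D, F, A, C, E, B]
After 5 (reverse(0, 5)): [B, E, C, A, F, D]
After 6 (rotate_left(1, 3, k=2)): [B, A, E, C, F, D]
After 7 (reverse(3, 5)): [B, A, E, D, F, C]
After 8 (rotate_left(0, 4, k=2)): [E, D, F, B, A, C]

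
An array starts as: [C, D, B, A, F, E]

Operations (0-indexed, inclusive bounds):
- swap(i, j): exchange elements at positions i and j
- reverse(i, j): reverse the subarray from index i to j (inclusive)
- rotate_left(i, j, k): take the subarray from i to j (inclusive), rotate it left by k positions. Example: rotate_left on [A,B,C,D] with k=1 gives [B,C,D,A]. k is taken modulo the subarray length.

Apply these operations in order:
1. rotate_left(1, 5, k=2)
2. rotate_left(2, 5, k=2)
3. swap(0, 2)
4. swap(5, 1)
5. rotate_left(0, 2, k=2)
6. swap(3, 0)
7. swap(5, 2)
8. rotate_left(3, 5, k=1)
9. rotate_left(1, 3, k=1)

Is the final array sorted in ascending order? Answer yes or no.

After 1 (rotate_left(1, 5, k=2)): [C, A, F, E, D, B]
After 2 (rotate_left(2, 5, k=2)): [C, A, D, B, F, E]
After 3 (swap(0, 2)): [D, A, C, B, F, E]
After 4 (swap(5, 1)): [D, E, C, B, F, A]
After 5 (rotate_left(0, 2, k=2)): [C, D, E, B, F, A]
After 6 (swap(3, 0)): [B, D, E, C, F, A]
After 7 (swap(5, 2)): [B, D, A, C, F, E]
After 8 (rotate_left(3, 5, k=1)): [B, D, A, F, E, C]
After 9 (rotate_left(1, 3, k=1)): [B, A, F, D, E, C]

Answer: no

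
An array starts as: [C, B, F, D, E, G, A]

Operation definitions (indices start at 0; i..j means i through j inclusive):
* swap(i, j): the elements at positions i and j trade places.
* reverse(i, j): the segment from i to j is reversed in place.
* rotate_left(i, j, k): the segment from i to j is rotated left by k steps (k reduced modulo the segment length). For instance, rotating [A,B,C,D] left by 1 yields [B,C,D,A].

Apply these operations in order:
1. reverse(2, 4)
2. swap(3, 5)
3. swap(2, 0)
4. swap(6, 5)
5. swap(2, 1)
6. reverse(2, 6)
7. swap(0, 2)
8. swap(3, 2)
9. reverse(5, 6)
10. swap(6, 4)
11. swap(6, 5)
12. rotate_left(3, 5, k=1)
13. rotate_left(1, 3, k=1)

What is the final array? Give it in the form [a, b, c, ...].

After 1 (reverse(2, 4)): [C, B, E, D, F, G, A]
After 2 (swap(3, 5)): [C, B, E, G, F, D, A]
After 3 (swap(2, 0)): [E, B, C, G, F, D, A]
After 4 (swap(6, 5)): [E, B, C, G, F, A, D]
After 5 (swap(2, 1)): [E, C, B, G, F, A, D]
After 6 (reverse(2, 6)): [E, C, D, A, F, G, B]
After 7 (swap(0, 2)): [D, C, E, A, F, G, B]
After 8 (swap(3, 2)): [D, C, A, E, F, G, B]
After 9 (reverse(5, 6)): [D, C, A, E, F, B, G]
After 10 (swap(6, 4)): [D, C, A, E, G, B, F]
After 11 (swap(6, 5)): [D, C, A, E, G, F, B]
After 12 (rotate_left(3, 5, k=1)): [D, C, A, G, F, E, B]
After 13 (rotate_left(1, 3, k=1)): [D, A, G, C, F, E, B]

Answer: [D, A, G, C, F, E, B]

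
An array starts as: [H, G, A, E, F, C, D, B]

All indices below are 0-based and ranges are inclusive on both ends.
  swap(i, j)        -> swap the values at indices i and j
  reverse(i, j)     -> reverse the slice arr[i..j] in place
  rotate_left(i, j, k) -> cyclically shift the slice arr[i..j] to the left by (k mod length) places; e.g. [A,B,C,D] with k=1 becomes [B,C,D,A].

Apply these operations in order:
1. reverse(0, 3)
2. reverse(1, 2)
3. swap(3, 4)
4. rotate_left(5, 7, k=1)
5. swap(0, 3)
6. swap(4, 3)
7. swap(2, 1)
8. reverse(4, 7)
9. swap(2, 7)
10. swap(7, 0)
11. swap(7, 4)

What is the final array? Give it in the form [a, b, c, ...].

After 1 (reverse(0, 3)): [E, A, G, H, F, C, D, B]
After 2 (reverse(1, 2)): [E, G, A, H, F, C, D, B]
After 3 (swap(3, 4)): [E, G, A, F, H, C, D, B]
After 4 (rotate_left(5, 7, k=1)): [E, G, A, F, H, D, B, C]
After 5 (swap(0, 3)): [F, G, A, E, H, D, B, C]
After 6 (swap(4, 3)): [F, G, A, H, E, D, B, C]
After 7 (swap(2, 1)): [F, A, G, H, E, D, B, C]
After 8 (reverse(4, 7)): [F, A, G, H, C, B, D, E]
After 9 (swap(2, 7)): [F, A, E, H, C, B, D, G]
After 10 (swap(7, 0)): [G, A, E, H, C, B, D, F]
After 11 (swap(7, 4)): [G, A, E, H, F, B, D, C]

Answer: [G, A, E, H, F, B, D, C]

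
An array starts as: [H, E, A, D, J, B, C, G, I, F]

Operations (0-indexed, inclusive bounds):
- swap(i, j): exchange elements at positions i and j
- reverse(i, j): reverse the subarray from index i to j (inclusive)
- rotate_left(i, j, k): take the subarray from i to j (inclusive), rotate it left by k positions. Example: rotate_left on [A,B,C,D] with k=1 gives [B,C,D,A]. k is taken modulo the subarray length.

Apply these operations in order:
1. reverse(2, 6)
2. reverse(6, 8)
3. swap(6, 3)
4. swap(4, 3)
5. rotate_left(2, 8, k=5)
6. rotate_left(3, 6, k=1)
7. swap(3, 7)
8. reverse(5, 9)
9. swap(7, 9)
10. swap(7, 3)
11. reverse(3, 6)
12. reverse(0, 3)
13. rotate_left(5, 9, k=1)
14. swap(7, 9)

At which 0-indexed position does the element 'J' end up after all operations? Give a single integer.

After 1 (reverse(2, 6)): [H, E, C, B, J, D, A, G, I, F]
After 2 (reverse(6, 8)): [H, E, C, B, J, D, I, G, A, F]
After 3 (swap(6, 3)): [H, E, C, I, J, D, B, G, A, F]
After 4 (swap(4, 3)): [H, E, C, J, I, D, B, G, A, F]
After 5 (rotate_left(2, 8, k=5)): [H, E, G, A, C, J, I, D, B, F]
After 6 (rotate_left(3, 6, k=1)): [H, E, G, C, J, I, A, D, B, F]
After 7 (swap(3, 7)): [H, E, G, D, J, I, A, C, B, F]
After 8 (reverse(5, 9)): [H, E, G, D, J, F, B, C, A, I]
After 9 (swap(7, 9)): [H, E, G, D, J, F, B, I, A, C]
After 10 (swap(7, 3)): [H, E, G, I, J, F, B, D, A, C]
After 11 (reverse(3, 6)): [H, E, G, B, F, J, I, D, A, C]
After 12 (reverse(0, 3)): [B, G, E, H, F, J, I, D, A, C]
After 13 (rotate_left(5, 9, k=1)): [B, G, E, H, F, I, D, A, C, J]
After 14 (swap(7, 9)): [B, G, E, H, F, I, D, J, C, A]

Answer: 7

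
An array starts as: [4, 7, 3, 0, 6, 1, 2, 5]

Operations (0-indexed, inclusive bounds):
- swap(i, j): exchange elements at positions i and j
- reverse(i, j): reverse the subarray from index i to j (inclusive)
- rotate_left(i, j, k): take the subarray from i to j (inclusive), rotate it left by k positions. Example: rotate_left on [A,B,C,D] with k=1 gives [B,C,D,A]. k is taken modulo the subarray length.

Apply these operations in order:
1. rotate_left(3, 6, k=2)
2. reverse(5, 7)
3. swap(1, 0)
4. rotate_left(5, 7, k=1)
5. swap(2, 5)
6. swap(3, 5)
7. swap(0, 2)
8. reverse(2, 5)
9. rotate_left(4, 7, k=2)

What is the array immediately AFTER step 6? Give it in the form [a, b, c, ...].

Answer: [7, 4, 6, 3, 2, 1, 0, 5]

Derivation:
After 1 (rotate_left(3, 6, k=2)): [4, 7, 3, 1, 2, 0, 6, 5]
After 2 (reverse(5, 7)): [4, 7, 3, 1, 2, 5, 6, 0]
After 3 (swap(1, 0)): [7, 4, 3, 1, 2, 5, 6, 0]
After 4 (rotate_left(5, 7, k=1)): [7, 4, 3, 1, 2, 6, 0, 5]
After 5 (swap(2, 5)): [7, 4, 6, 1, 2, 3, 0, 5]
After 6 (swap(3, 5)): [7, 4, 6, 3, 2, 1, 0, 5]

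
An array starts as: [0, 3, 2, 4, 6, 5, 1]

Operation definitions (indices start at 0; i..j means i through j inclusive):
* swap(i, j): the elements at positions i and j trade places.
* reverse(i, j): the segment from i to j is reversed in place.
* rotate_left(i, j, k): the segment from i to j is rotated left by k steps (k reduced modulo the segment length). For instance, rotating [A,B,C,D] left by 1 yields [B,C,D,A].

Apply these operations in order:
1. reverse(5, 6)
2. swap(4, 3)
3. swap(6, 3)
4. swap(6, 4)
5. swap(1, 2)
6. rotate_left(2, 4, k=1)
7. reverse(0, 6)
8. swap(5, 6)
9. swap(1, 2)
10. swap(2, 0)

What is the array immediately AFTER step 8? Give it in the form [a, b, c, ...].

After 1 (reverse(5, 6)): [0, 3, 2, 4, 6, 1, 5]
After 2 (swap(4, 3)): [0, 3, 2, 6, 4, 1, 5]
After 3 (swap(6, 3)): [0, 3, 2, 5, 4, 1, 6]
After 4 (swap(6, 4)): [0, 3, 2, 5, 6, 1, 4]
After 5 (swap(1, 2)): [0, 2, 3, 5, 6, 1, 4]
After 6 (rotate_left(2, 4, k=1)): [0, 2, 5, 6, 3, 1, 4]
After 7 (reverse(0, 6)): [4, 1, 3, 6, 5, 2, 0]
After 8 (swap(5, 6)): [4, 1, 3, 6, 5, 0, 2]

Answer: [4, 1, 3, 6, 5, 0, 2]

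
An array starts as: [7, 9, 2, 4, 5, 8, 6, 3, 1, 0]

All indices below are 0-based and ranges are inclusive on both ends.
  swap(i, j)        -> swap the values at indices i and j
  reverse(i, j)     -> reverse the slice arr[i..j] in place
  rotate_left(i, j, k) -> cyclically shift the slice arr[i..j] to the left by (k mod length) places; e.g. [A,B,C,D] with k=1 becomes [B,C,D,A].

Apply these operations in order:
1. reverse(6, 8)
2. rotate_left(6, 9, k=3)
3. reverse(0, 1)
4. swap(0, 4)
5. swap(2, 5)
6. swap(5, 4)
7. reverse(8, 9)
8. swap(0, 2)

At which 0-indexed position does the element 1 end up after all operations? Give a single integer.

Answer: 7

Derivation:
After 1 (reverse(6, 8)): [7, 9, 2, 4, 5, 8, 1, 3, 6, 0]
After 2 (rotate_left(6, 9, k=3)): [7, 9, 2, 4, 5, 8, 0, 1, 3, 6]
After 3 (reverse(0, 1)): [9, 7, 2, 4, 5, 8, 0, 1, 3, 6]
After 4 (swap(0, 4)): [5, 7, 2, 4, 9, 8, 0, 1, 3, 6]
After 5 (swap(2, 5)): [5, 7, 8, 4, 9, 2, 0, 1, 3, 6]
After 6 (swap(5, 4)): [5, 7, 8, 4, 2, 9, 0, 1, 3, 6]
After 7 (reverse(8, 9)): [5, 7, 8, 4, 2, 9, 0, 1, 6, 3]
After 8 (swap(0, 2)): [8, 7, 5, 4, 2, 9, 0, 1, 6, 3]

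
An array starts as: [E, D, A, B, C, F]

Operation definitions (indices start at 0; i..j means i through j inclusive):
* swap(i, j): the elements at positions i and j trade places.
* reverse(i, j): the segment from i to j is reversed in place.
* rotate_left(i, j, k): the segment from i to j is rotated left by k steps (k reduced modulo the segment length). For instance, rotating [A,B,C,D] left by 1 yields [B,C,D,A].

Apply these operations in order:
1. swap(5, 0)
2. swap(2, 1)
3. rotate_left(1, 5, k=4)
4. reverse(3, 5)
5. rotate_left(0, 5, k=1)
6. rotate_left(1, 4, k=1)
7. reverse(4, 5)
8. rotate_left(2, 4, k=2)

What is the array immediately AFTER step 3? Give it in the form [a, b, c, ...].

After 1 (swap(5, 0)): [F, D, A, B, C, E]
After 2 (swap(2, 1)): [F, A, D, B, C, E]
After 3 (rotate_left(1, 5, k=4)): [F, E, A, D, B, C]

Answer: [F, E, A, D, B, C]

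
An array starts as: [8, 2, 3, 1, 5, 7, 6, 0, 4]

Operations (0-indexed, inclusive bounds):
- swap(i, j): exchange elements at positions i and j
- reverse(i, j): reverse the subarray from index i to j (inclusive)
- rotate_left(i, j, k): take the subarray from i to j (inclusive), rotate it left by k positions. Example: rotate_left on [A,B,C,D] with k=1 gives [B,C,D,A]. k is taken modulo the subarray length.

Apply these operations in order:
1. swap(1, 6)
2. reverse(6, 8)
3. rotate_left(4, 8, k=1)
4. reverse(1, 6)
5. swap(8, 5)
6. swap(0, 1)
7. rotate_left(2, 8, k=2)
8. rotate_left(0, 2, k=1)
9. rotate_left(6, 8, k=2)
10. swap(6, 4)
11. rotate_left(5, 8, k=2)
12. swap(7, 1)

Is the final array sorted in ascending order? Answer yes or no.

After 1 (swap(1, 6)): [8, 6, 3, 1, 5, 7, 2, 0, 4]
After 2 (reverse(6, 8)): [8, 6, 3, 1, 5, 7, 4, 0, 2]
After 3 (rotate_left(4, 8, k=1)): [8, 6, 3, 1, 7, 4, 0, 2, 5]
After 4 (reverse(1, 6)): [8, 0, 4, 7, 1, 3, 6, 2, 5]
After 5 (swap(8, 5)): [8, 0, 4, 7, 1, 5, 6, 2, 3]
After 6 (swap(0, 1)): [0, 8, 4, 7, 1, 5, 6, 2, 3]
After 7 (rotate_left(2, 8, k=2)): [0, 8, 1, 5, 6, 2, 3, 4, 7]
After 8 (rotate_left(0, 2, k=1)): [8, 1, 0, 5, 6, 2, 3, 4, 7]
After 9 (rotate_left(6, 8, k=2)): [8, 1, 0, 5, 6, 2, 7, 3, 4]
After 10 (swap(6, 4)): [8, 1, 0, 5, 7, 2, 6, 3, 4]
After 11 (rotate_left(5, 8, k=2)): [8, 1, 0, 5, 7, 3, 4, 2, 6]
After 12 (swap(7, 1)): [8, 2, 0, 5, 7, 3, 4, 1, 6]

Answer: no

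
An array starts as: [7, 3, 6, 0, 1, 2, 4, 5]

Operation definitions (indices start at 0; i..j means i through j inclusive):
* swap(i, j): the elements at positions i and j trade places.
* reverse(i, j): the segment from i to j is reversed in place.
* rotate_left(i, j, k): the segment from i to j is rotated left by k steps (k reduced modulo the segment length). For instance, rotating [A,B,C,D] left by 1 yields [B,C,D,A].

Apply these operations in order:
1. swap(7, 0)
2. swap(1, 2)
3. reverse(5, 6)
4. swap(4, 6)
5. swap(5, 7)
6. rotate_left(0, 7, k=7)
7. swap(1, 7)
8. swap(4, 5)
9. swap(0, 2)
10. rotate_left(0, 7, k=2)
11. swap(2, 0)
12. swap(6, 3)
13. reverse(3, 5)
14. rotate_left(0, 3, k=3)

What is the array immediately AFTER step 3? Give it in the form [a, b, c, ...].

After 1 (swap(7, 0)): [5, 3, 6, 0, 1, 2, 4, 7]
After 2 (swap(1, 2)): [5, 6, 3, 0, 1, 2, 4, 7]
After 3 (reverse(5, 6)): [5, 6, 3, 0, 1, 4, 2, 7]

Answer: [5, 6, 3, 0, 1, 4, 2, 7]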